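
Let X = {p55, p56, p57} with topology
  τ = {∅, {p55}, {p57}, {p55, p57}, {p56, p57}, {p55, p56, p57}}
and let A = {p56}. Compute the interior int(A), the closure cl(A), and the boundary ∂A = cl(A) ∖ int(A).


int(A) = ∅, cl(A) = {p56}, ∂A = {p56}.

Closed sets in (X, τ) are complements of opens:
  closed(X, τ) = {∅, {p55}, {p56}, {p55, p56}, {p56, p57}, {p55, p56, p57}}.
int(A) = ⋃ {U ∈ τ : U ⊆ A}. Opens contained in A: ∅.
Taking the union of these: int(A) = ∅.
cl(A) = ⋂ {C closed : A ⊆ C}. Closed sets containing A: {p56}, {p55, p56}, {p56, p57}, {p55, p56, p57}.
Intersecting these: cl(A) = {p56}.
∂A = cl(A) ∖ int(A) = {p56} ∖ ∅ = {p56}.


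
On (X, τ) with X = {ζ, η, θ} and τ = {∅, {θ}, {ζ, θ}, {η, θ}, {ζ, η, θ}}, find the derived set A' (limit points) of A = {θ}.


A' = {ζ, η}

For each x ∈ X, list the open sets U ∈ τ with x ∈ U, then check whether U ∩ (A ∖ {x}) ≠ ∅ for every such U.
  x = ζ: opens ∋ x are {ζ, θ}, {ζ, η, θ}; each meets A ∖ {ζ}, so x IS a limit point.
  x = η: opens ∋ x are {η, θ}, {ζ, η, θ}; each meets A ∖ {η}, so x IS a limit point.
  x = θ: open {θ} ∋ x has {θ} ∩ (A ∖ {θ}) = ∅, so x is NOT a limit point.
Collecting: A' = {ζ, η}.


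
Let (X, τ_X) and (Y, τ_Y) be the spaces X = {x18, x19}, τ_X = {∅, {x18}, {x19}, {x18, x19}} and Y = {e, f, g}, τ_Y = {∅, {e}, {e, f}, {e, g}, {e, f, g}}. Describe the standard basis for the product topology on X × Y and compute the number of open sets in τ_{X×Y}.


Basis B = {∅ × ∅, {x18} × {e}, {x19} × {e}, {x18} × {e, f}, {x18} × {e, g}, {x18, x19} × {e}, {x19} × {e, f}, {x19} × {e, g}, {x18} × {e, f, g}, {x19} × {e, f, g}, {x18, x19} × {e, f}, {x18, x19} × {e, g}, {x18, x19} × {e, f, g}}; |τ_{X×Y}| = 25.

Enumerate products U × V with U ∈ τ_X, V ∈ τ_Y (deduplicated):
  ∅ × ∅ = {} (∅)
  {x18} × {e} = {(x18,e)}
  {x19} × {e} = {(x19,e)}
  {x18} × {e, f} = {(x18,e), (x18,f)}
  {x18} × {e, g} = {(x18,e), (x18,g)}
  {x18, x19} × {e} = {(x18,e), (x19,e)}
  {x19} × {e, f} = {(x19,e), (x19,f)}
  {x19} × {e, g} = {(x19,e), (x19,g)}
  {x18} × {e, f, g} = {(x18,e), (x18,f), (x18,g)}
  {x19} × {e, f, g} = {(x19,e), (x19,f), (x19,g)}
  {x18, x19} × {e, f} = {(x18,e), (x18,f), (x19,e), (x19,f)}
  {x18, x19} × {e, g} = {(x18,e), (x18,g), (x19,e), (x19,g)}
  {x18, x19} × {e, f, g} = {(x18,e), (x18,f), (x18,g), (x19,e), (x19,f), (x19,g)}
These 13 distinct sets form the basis B.
Close under arbitrary unions to get τ_{X×Y}; counting gives |τ_{X×Y}| = 25.


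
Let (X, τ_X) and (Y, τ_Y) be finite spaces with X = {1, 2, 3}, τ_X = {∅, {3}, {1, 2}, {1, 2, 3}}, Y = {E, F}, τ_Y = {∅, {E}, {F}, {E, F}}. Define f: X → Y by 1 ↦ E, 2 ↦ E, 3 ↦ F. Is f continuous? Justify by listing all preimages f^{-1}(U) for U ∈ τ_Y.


f IS continuous.

Compute f^{-1}(U) for each U ∈ τ_Y:
  U = ∅: f^{-1}(U) = ∅ ∈ τ_X ✓.
  U = {E}: f^{-1}(U) = {1, 2} ∈ τ_X ✓.
  U = {F}: f^{-1}(U) = {3} ∈ τ_X ✓.
  U = {E, F}: f^{-1}(U) = {1, 2, 3} ∈ τ_X ✓.
Every preimage lies in τ_X, so f IS continuous.


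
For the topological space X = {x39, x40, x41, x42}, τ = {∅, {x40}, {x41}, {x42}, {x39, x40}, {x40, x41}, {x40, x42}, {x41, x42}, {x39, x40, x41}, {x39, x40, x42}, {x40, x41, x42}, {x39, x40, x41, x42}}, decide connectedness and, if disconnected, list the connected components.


(X, τ) is disconnected; components = [{x41}, {x42}, {x39, x40}].

Find clopen sets (U ∈ τ with X ∖ U ∈ τ):
  U = ∅, X ∖ U = {x39, x40, x41, x42} — both open, so U is clopen.
  U = {x41}, X ∖ U = {x39, x40, x42} — both open, so U is clopen.
  U = {x42}, X ∖ U = {x39, x40, x41} — both open, so U is clopen.
  U = {x39, x40}, X ∖ U = {x41, x42} — both open, so U is clopen.
  U = {x41, x42}, X ∖ U = {x39, x40} — both open, so U is clopen.
  U = {x39, x40, x41}, X ∖ U = {x42} — both open, so U is clopen.
  U = {x39, x40, x42}, X ∖ U = {x41} — both open, so U is clopen.
  U = {x39, x40, x41, x42}, X ∖ U = ∅ — both open, so U is clopen.
Nontrivial clopen(s) exist: e.g. {x41}. So (X, τ) is disconnected.
Compute connected components by grouping points that agree on all clopens:
  component: {x41}
  component: {x42}
  component: {x39, x40}


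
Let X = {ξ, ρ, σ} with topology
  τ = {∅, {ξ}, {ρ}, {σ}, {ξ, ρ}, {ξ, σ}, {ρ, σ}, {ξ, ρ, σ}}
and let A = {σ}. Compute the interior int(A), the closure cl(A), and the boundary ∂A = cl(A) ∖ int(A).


int(A) = {σ}, cl(A) = {σ}, ∂A = ∅.

Closed sets in (X, τ) are complements of opens:
  closed(X, τ) = {∅, {ξ}, {ρ}, {σ}, {ξ, ρ}, {ξ, σ}, {ρ, σ}, {ξ, ρ, σ}}.
int(A) = ⋃ {U ∈ τ : U ⊆ A}. Opens contained in A: ∅, {σ}.
Taking the union of these: int(A) = {σ}.
cl(A) = ⋂ {C closed : A ⊆ C}. Closed sets containing A: {σ}, {ξ, σ}, {ρ, σ}, {ξ, ρ, σ}.
Intersecting these: cl(A) = {σ}.
∂A = cl(A) ∖ int(A) = {σ} ∖ {σ} = ∅.


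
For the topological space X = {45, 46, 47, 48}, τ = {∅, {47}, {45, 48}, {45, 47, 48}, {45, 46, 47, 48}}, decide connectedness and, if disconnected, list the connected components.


(X, τ) is connected.

Find clopen sets (U ∈ τ with X ∖ U ∈ τ):
  U = ∅, X ∖ U = {45, 46, 47, 48} — both open, so U is clopen.
  U = {45, 46, 47, 48}, X ∖ U = ∅ — both open, so U is clopen.
Only trivial clopens (∅ and X) exist, so (X, τ) is connected.
Compute connected components by grouping points that agree on all clopens:
  component: {45, 46, 47, 48}


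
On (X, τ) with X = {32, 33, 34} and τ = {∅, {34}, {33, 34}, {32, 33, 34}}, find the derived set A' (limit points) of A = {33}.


A' = {32}

For each x ∈ X, list the open sets U ∈ τ with x ∈ U, then check whether U ∩ (A ∖ {x}) ≠ ∅ for every such U.
  x = 32: opens ∋ x are {32, 33, 34}; each meets A ∖ {32}, so x IS a limit point.
  x = 33: open {33, 34} ∋ x has {33, 34} ∩ (A ∖ {33}) = ∅, so x is NOT a limit point.
  x = 34: open {34} ∋ x has {34} ∩ (A ∖ {34}) = ∅, so x is NOT a limit point.
Collecting: A' = {32}.


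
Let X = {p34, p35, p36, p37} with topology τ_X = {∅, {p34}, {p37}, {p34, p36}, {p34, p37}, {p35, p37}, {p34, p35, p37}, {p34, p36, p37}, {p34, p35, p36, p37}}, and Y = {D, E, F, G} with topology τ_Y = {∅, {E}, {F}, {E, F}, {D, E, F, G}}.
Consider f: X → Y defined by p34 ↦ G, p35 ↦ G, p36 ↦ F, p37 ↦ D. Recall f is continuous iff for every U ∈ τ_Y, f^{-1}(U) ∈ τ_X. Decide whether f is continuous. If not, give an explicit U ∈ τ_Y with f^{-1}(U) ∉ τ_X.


f is NOT continuous.

Compute f^{-1}(U) for each U ∈ τ_Y:
  U = ∅: f^{-1}(U) = ∅ ∈ τ_X ✓.
  U = {E}: f^{-1}(U) = ∅ ∈ τ_X ✓.
  U = {F}: f^{-1}(U) = {p36} ∉ τ_X ✗.
  U = {E, F}: f^{-1}(U) = {p36} ∉ τ_X ✗.
  U = {D, E, F, G}: f^{-1}(U) = {p34, p35, p36, p37} ∈ τ_X ✓.
Found U = {F} with f^{-1}(U) = {p36} not in τ_X. Therefore f is NOT continuous.


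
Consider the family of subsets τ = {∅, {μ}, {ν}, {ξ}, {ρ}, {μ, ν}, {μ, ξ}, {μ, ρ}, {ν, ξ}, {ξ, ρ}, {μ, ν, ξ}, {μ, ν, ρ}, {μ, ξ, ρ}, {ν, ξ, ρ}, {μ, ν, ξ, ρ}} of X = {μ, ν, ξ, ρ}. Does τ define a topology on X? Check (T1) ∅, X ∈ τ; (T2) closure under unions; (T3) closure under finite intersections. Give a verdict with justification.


τ is NOT a topology on X.

Axiom (T1): ∅ ∈ τ? Yes; X ∈ τ? Yes.
Axiom (T2/T3): check pairwise unions and intersections of members of τ.
Counterexample for (T2): {ν} ∪ {ρ} = {ν, ρ} ∉ τ. Therefore τ is NOT a topology.


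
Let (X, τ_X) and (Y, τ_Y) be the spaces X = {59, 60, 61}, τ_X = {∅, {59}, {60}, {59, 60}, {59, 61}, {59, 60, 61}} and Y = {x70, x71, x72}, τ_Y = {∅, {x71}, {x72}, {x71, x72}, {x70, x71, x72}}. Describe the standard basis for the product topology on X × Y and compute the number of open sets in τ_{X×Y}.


Basis B = {∅ × ∅, {59} × {x71}, {59} × {x72}, {60} × {x71}, {60} × {x72}, {59} × {x71, x72}, {59, 60} × {x71}, {59, 61} × {x71}, {59, 60} × {x72}, {59, 61} × {x72}, {60} × {x71, x72}, {59} × {x70, x71, x72}, {59, 60, 61} × {x71}, {59, 60, 61} × {x72}, {60} × {x70, x71, x72}, {59, 60} × {x71, x72}, {59, 61} × {x71, x72}, {59, 60} × {x70, x71, x72}, {59, 61} × {x70, x71, x72}, {59, 60, 61} × {x71, x72}, {59, 60, 61} × {x70, x71, x72}}; |τ_{X×Y}| = 70.

Enumerate products U × V with U ∈ τ_X, V ∈ τ_Y (deduplicated):
  ∅ × ∅ = {} (∅)
  {59} × {x71} = {(59,x71)}
  {59} × {x72} = {(59,x72)}
  {60} × {x71} = {(60,x71)}
  {60} × {x72} = {(60,x72)}
  {59} × {x71, x72} = {(59,x71), (59,x72)}
  {59, 60} × {x71} = {(59,x71), (60,x71)}
  {59, 61} × {x71} = {(59,x71), (61,x71)}
  {59, 60} × {x72} = {(59,x72), (60,x72)}
  {59, 61} × {x72} = {(59,x72), (61,x72)}
  {60} × {x71, x72} = {(60,x71), (60,x72)}
  {59} × {x70, x71, x72} = {(59,x70), (59,x71), (59,x72)}
  {59, 60, 61} × {x71} = {(59,x71), (60,x71), (61,x71)}
  {59, 60, 61} × {x72} = {(59,x72), (60,x72), (61,x72)}
  {60} × {x70, x71, x72} = {(60,x70), (60,x71), (60,x72)}
  {59, 60} × {x71, x72} = {(59,x71), (59,x72), (60,x71), (60,x72)}
  {59, 61} × {x71, x72} = {(59,x71), (59,x72), (61,x71), (61,x72)}
  {59, 60} × {x70, x71, x72} = {(59,x70), (59,x71), (59,x72), (60,x70), (60,x71), (60,x72)}
  {59, 61} × {x70, x71, x72} = {(59,x70), (59,x71), (59,x72), (61,x70), (61,x71), (61,x72)}
  {59, 60, 61} × {x71, x72} = {(59,x71), (59,x72), (60,x71), (60,x72), (61,x71), (61,x72)}
  {59, 60, 61} × {x70, x71, x72} = {(59,x70), (59,x71), (59,x72), (60,x70), (60,x71), (60,x72), (61,x70), (61,x71), (61,x72)}
These 21 distinct sets form the basis B.
Close under arbitrary unions to get τ_{X×Y}; counting gives |τ_{X×Y}| = 70.


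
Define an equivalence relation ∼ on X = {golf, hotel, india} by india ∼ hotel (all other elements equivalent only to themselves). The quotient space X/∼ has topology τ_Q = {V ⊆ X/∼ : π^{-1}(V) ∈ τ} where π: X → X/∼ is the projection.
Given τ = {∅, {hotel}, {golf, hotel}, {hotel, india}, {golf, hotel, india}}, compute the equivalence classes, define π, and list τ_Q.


X/∼ = {[golf], [hotel=india]}; |τ_Q| = 3.

Equivalence classes: [golf], [hotel=india].
Quotient map π: X → X/∼ sends golf ↦ [golf], hotel ↦ [hotel=india], india ↦ [hotel=india].
For each subset V ⊆ X/∼, compute π^{-1}(V) ⊆ X and check whether π^{-1}(V) ∈ τ. V is open in τ_Q iff π^{-1}(V) ∈ τ.
  V = {}: π^{-1}(V) = ∅ ∈ τ ✓.
  V = {[golf]}: π^{-1}(V) = {golf} ∉ τ ✗.
  V = {[hotel=india]}: π^{-1}(V) = {hotel, india} ∈ τ ✓.
  V = {[golf], [hotel=india]}: π^{-1}(V) = {golf, hotel, india} ∈ τ ✓.
Open sets in the quotient: τ_Q = {{}, {[hotel=india]}, {[golf], [hotel=india]}} (3 elements).


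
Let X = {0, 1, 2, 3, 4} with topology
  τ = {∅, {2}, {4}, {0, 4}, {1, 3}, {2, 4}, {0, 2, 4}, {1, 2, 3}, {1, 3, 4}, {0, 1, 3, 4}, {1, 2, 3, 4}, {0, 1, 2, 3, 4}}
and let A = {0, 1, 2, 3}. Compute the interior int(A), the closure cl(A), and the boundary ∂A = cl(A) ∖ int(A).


int(A) = {1, 2, 3}, cl(A) = {0, 1, 2, 3}, ∂A = {0}.

Closed sets in (X, τ) are complements of opens:
  closed(X, τ) = {∅, {0}, {2}, {0, 2}, {0, 4}, {1, 3}, {0, 1, 3}, {0, 2, 4}, {1, 2, 3}, {0, 1, 2, 3}, {0, 1, 3, 4}, {0, 1, 2, 3, 4}}.
int(A) = ⋃ {U ∈ τ : U ⊆ A}. Opens contained in A: ∅, {2}, {1, 3}, {1, 2, 3}.
Taking the union of these: int(A) = {1, 2, 3}.
cl(A) = ⋂ {C closed : A ⊆ C}. Closed sets containing A: {0, 1, 2, 3}, {0, 1, 2, 3, 4}.
Intersecting these: cl(A) = {0, 1, 2, 3}.
∂A = cl(A) ∖ int(A) = {0, 1, 2, 3} ∖ {1, 2, 3} = {0}.


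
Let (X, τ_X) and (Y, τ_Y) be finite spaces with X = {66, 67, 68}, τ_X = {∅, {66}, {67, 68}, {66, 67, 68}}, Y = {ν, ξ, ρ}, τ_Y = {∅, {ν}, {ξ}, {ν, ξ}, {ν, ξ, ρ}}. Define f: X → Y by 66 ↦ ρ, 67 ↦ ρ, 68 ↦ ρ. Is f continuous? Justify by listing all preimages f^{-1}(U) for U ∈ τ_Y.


f IS continuous.

Compute f^{-1}(U) for each U ∈ τ_Y:
  U = ∅: f^{-1}(U) = ∅ ∈ τ_X ✓.
  U = {ν}: f^{-1}(U) = ∅ ∈ τ_X ✓.
  U = {ξ}: f^{-1}(U) = ∅ ∈ τ_X ✓.
  U = {ν, ξ}: f^{-1}(U) = ∅ ∈ τ_X ✓.
  U = {ν, ξ, ρ}: f^{-1}(U) = {66, 67, 68} ∈ τ_X ✓.
Every preimage lies in τ_X, so f IS continuous.


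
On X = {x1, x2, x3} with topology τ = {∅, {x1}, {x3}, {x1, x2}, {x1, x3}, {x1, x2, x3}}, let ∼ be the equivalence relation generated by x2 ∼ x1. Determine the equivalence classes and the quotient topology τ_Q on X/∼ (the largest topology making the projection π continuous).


X/∼ = {[x1=x2], [x3]}; |τ_Q| = 4.

Equivalence classes: [x1=x2], [x3].
Quotient map π: X → X/∼ sends x1 ↦ [x1=x2], x2 ↦ [x1=x2], x3 ↦ [x3].
For each subset V ⊆ X/∼, compute π^{-1}(V) ⊆ X and check whether π^{-1}(V) ∈ τ. V is open in τ_Q iff π^{-1}(V) ∈ τ.
  V = {}: π^{-1}(V) = ∅ ∈ τ ✓.
  V = {[x1=x2]}: π^{-1}(V) = {x1, x2} ∈ τ ✓.
  V = {[x3]}: π^{-1}(V) = {x3} ∈ τ ✓.
  V = {[x1=x2], [x3]}: π^{-1}(V) = {x1, x2, x3} ∈ τ ✓.
Open sets in the quotient: τ_Q = {{}, {[x1=x2]}, {[x3]}, {[x1=x2], [x3]}} (4 elements).


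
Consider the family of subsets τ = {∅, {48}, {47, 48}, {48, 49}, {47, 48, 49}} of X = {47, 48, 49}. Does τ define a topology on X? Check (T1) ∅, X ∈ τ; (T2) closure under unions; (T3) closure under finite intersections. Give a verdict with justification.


τ IS a topology on X.

Axiom (T1): ∅ ∈ τ? Yes; X ∈ τ? Yes.
Axiom (T2/T3): check pairwise unions and intersections of members of τ.
All pairwise intersections and unions checked — each lies in τ. Therefore τ satisfies (T1), (T2), (T3): it IS a topology on X.


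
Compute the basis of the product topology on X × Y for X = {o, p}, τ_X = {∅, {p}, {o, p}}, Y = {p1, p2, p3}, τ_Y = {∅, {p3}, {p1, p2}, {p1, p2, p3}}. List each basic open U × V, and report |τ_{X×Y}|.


Basis B = {∅ × ∅, {p} × {p3}, {o, p} × {p3}, {p} × {p1, p2}, {p} × {p1, p2, p3}, {o, p} × {p1, p2}, {o, p} × {p1, p2, p3}}; |τ_{X×Y}| = 9.

Enumerate products U × V with U ∈ τ_X, V ∈ τ_Y (deduplicated):
  ∅ × ∅ = {} (∅)
  {p} × {p3} = {(p,p3)}
  {o, p} × {p3} = {(o,p3), (p,p3)}
  {p} × {p1, p2} = {(p,p1), (p,p2)}
  {p} × {p1, p2, p3} = {(p,p1), (p,p2), (p,p3)}
  {o, p} × {p1, p2} = {(o,p1), (o,p2), (p,p1), (p,p2)}
  {o, p} × {p1, p2, p3} = {(o,p1), (o,p2), (o,p3), (p,p1), (p,p2), (p,p3)}
These 7 distinct sets form the basis B.
Close under arbitrary unions to get τ_{X×Y}; counting gives |τ_{X×Y}| = 9.


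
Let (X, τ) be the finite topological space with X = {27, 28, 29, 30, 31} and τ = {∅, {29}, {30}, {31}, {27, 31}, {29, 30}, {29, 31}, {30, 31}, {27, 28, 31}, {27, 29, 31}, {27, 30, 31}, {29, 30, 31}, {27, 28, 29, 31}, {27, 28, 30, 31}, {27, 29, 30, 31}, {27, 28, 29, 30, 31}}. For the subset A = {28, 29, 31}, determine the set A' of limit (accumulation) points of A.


A' = {27, 28}

For each x ∈ X, list the open sets U ∈ τ with x ∈ U, then check whether U ∩ (A ∖ {x}) ≠ ∅ for every such U.
  x = 27: opens ∋ x are {27, 31}, {27, 28, 31}, {27, 29, 31}, {27, 30, 31}, {27, 28, 29, 31}, {27, 28, 30, 31}, {27, 29, 30, 31}, {27, 28, 29, 30, 31}; each meets A ∖ {27}, so x IS a limit point.
  x = 28: opens ∋ x are {27, 28, 31}, {27, 28, 29, 31}, {27, 28, 30, 31}, {27, 28, 29, 30, 31}; each meets A ∖ {28}, so x IS a limit point.
  x = 29: open {29} ∋ x has {29} ∩ (A ∖ {29}) = ∅, so x is NOT a limit point.
  x = 30: open {30} ∋ x has {30} ∩ (A ∖ {30}) = ∅, so x is NOT a limit point.
  x = 31: open {31} ∋ x has {31} ∩ (A ∖ {31}) = ∅, so x is NOT a limit point.
Collecting: A' = {27, 28}.


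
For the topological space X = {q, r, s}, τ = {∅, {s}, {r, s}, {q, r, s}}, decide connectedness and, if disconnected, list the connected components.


(X, τ) is connected.

Find clopen sets (U ∈ τ with X ∖ U ∈ τ):
  U = ∅, X ∖ U = {q, r, s} — both open, so U is clopen.
  U = {q, r, s}, X ∖ U = ∅ — both open, so U is clopen.
Only trivial clopens (∅ and X) exist, so (X, τ) is connected.
Compute connected components by grouping points that agree on all clopens:
  component: {q, r, s}


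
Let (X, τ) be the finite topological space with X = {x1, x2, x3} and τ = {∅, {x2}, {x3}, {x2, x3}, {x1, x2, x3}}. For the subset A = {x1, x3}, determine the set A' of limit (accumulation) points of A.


A' = {x1}

For each x ∈ X, list the open sets U ∈ τ with x ∈ U, then check whether U ∩ (A ∖ {x}) ≠ ∅ for every such U.
  x = x1: opens ∋ x are {x1, x2, x3}; each meets A ∖ {x1}, so x IS a limit point.
  x = x2: open {x2} ∋ x has {x2} ∩ (A ∖ {x2}) = ∅, so x is NOT a limit point.
  x = x3: open {x3} ∋ x has {x3} ∩ (A ∖ {x3}) = ∅, so x is NOT a limit point.
Collecting: A' = {x1}.


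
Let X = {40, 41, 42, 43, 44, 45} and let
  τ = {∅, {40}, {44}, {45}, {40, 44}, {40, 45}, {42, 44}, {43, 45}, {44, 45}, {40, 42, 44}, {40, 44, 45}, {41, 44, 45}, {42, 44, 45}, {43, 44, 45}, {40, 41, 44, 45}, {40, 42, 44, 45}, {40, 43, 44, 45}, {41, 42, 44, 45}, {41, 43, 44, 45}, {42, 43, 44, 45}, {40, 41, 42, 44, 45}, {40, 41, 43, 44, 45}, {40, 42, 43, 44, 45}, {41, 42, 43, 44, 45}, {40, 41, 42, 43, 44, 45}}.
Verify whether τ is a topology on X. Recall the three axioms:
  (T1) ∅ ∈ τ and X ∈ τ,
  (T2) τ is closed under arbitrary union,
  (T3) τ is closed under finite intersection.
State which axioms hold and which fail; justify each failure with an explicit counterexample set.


τ is NOT a topology on X.

Axiom (T1): ∅ ∈ τ? Yes; X ∈ τ? Yes.
Axiom (T2/T3): check pairwise unions and intersections of members of τ.
Counterexample for (T2): {40} ∪ {43, 45} = {40, 43, 45} ∉ τ. Therefore τ is NOT a topology.


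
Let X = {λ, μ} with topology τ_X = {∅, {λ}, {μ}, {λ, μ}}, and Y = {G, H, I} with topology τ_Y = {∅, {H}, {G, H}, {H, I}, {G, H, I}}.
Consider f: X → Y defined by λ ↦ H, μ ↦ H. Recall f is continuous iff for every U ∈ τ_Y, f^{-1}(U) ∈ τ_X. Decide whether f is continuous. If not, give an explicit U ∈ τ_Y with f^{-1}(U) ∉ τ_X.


f IS continuous.

Compute f^{-1}(U) for each U ∈ τ_Y:
  U = ∅: f^{-1}(U) = ∅ ∈ τ_X ✓.
  U = {H}: f^{-1}(U) = {λ, μ} ∈ τ_X ✓.
  U = {G, H}: f^{-1}(U) = {λ, μ} ∈ τ_X ✓.
  U = {H, I}: f^{-1}(U) = {λ, μ} ∈ τ_X ✓.
  U = {G, H, I}: f^{-1}(U) = {λ, μ} ∈ τ_X ✓.
Every preimage lies in τ_X, so f IS continuous.


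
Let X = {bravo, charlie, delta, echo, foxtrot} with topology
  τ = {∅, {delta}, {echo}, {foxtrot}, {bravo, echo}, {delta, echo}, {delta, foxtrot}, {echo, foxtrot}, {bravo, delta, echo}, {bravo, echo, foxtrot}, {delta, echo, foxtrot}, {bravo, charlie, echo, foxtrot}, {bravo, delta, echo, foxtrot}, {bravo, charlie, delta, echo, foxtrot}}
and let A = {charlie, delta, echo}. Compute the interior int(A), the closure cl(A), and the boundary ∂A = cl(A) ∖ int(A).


int(A) = {delta, echo}, cl(A) = {bravo, charlie, delta, echo}, ∂A = {bravo, charlie}.

Closed sets in (X, τ) are complements of opens:
  closed(X, τ) = {∅, {charlie}, {delta}, {bravo, charlie}, {charlie, delta}, {charlie, foxtrot}, {bravo, charlie, delta}, {bravo, charlie, echo}, {bravo, charlie, foxtrot}, {charlie, delta, foxtrot}, {bravo, charlie, delta, echo}, {bravo, charlie, delta, foxtrot}, {bravo, charlie, echo, foxtrot}, {bravo, charlie, delta, echo, foxtrot}}.
int(A) = ⋃ {U ∈ τ : U ⊆ A}. Opens contained in A: ∅, {delta}, {echo}, {delta, echo}.
Taking the union of these: int(A) = {delta, echo}.
cl(A) = ⋂ {C closed : A ⊆ C}. Closed sets containing A: {bravo, charlie, delta, echo}, {bravo, charlie, delta, echo, foxtrot}.
Intersecting these: cl(A) = {bravo, charlie, delta, echo}.
∂A = cl(A) ∖ int(A) = {bravo, charlie, delta, echo} ∖ {delta, echo} = {bravo, charlie}.


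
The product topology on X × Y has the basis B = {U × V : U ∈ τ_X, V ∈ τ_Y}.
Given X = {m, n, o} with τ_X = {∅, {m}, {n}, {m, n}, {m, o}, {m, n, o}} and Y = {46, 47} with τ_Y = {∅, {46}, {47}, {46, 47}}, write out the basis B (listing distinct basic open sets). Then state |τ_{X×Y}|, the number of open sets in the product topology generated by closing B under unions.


Basis B = {∅ × ∅, {m} × {46}, {m} × {47}, {n} × {46}, {n} × {47}, {m} × {46, 47}, {m, n} × {46}, {m, o} × {46}, {m, n} × {47}, {m, o} × {47}, {n} × {46, 47}, {m, n, o} × {46}, {m, n, o} × {47}, {m, n} × {46, 47}, {m, o} × {46, 47}, {m, n, o} × {46, 47}}; |τ_{X×Y}| = 36.

Enumerate products U × V with U ∈ τ_X, V ∈ τ_Y (deduplicated):
  ∅ × ∅ = {} (∅)
  {m} × {46} = {(m,46)}
  {m} × {47} = {(m,47)}
  {n} × {46} = {(n,46)}
  {n} × {47} = {(n,47)}
  {m} × {46, 47} = {(m,46), (m,47)}
  {m, n} × {46} = {(m,46), (n,46)}
  {m, o} × {46} = {(m,46), (o,46)}
  {m, n} × {47} = {(m,47), (n,47)}
  {m, o} × {47} = {(m,47), (o,47)}
  {n} × {46, 47} = {(n,46), (n,47)}
  {m, n, o} × {46} = {(m,46), (n,46), (o,46)}
  {m, n, o} × {47} = {(m,47), (n,47), (o,47)}
  {m, n} × {46, 47} = {(m,46), (m,47), (n,46), (n,47)}
  {m, o} × {46, 47} = {(m,46), (m,47), (o,46), (o,47)}
  {m, n, o} × {46, 47} = {(m,46), (m,47), (n,46), (n,47), (o,46), (o,47)}
These 16 distinct sets form the basis B.
Close under arbitrary unions to get τ_{X×Y}; counting gives |τ_{X×Y}| = 36.


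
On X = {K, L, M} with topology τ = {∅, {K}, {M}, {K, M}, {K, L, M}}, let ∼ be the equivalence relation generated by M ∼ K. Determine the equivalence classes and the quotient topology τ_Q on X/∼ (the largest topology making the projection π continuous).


X/∼ = {[K=M], [L]}; |τ_Q| = 3.

Equivalence classes: [K=M], [L].
Quotient map π: X → X/∼ sends K ↦ [K=M], L ↦ [L], M ↦ [K=M].
For each subset V ⊆ X/∼, compute π^{-1}(V) ⊆ X and check whether π^{-1}(V) ∈ τ. V is open in τ_Q iff π^{-1}(V) ∈ τ.
  V = {}: π^{-1}(V) = ∅ ∈ τ ✓.
  V = {[K=M]}: π^{-1}(V) = {K, M} ∈ τ ✓.
  V = {[L]}: π^{-1}(V) = {L} ∉ τ ✗.
  V = {[K=M], [L]}: π^{-1}(V) = {K, L, M} ∈ τ ✓.
Open sets in the quotient: τ_Q = {{}, {[K=M]}, {[K=M], [L]}} (3 elements).


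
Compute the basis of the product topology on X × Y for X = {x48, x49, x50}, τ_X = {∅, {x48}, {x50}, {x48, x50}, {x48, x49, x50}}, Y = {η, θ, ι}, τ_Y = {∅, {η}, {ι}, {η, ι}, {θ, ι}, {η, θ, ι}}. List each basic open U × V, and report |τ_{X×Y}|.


Basis B = {∅ × ∅, {x48} × {η}, {x48} × {ι}, {x50} × {η}, {x50} × {ι}, {x48} × {η, ι}, {x48, x50} × {η}, {x48} × {θ, ι}, {x48, x50} × {ι}, {x50} × {η, ι}, {x50} × {θ, ι}, {x48} × {η, θ, ι}, {x48, x49, x50} × {η}, {x48, x49, x50} × {ι}, {x50} × {η, θ, ι}, {x48, x50} × {η, ι}, {x48, x50} × {θ, ι}, {x48, x50} × {η, θ, ι}, {x48, x49, x50} × {η, ι}, {x48, x49, x50} × {θ, ι}, {x48, x49, x50} × {η, θ, ι}}; |τ_{X×Y}| = 70.

Enumerate products U × V with U ∈ τ_X, V ∈ τ_Y (deduplicated):
  ∅ × ∅ = {} (∅)
  {x48} × {η} = {(x48,η)}
  {x48} × {ι} = {(x48,ι)}
  {x50} × {η} = {(x50,η)}
  {x50} × {ι} = {(x50,ι)}
  {x48} × {η, ι} = {(x48,η), (x48,ι)}
  {x48, x50} × {η} = {(x48,η), (x50,η)}
  {x48} × {θ, ι} = {(x48,θ), (x48,ι)}
  {x48, x50} × {ι} = {(x48,ι), (x50,ι)}
  {x50} × {η, ι} = {(x50,η), (x50,ι)}
  {x50} × {θ, ι} = {(x50,θ), (x50,ι)}
  {x48} × {η, θ, ι} = {(x48,η), (x48,θ), (x48,ι)}
  {x48, x49, x50} × {η} = {(x48,η), (x49,η), (x50,η)}
  {x48, x49, x50} × {ι} = {(x48,ι), (x49,ι), (x50,ι)}
  {x50} × {η, θ, ι} = {(x50,η), (x50,θ), (x50,ι)}
  {x48, x50} × {η, ι} = {(x48,η), (x48,ι), (x50,η), (x50,ι)}
  {x48, x50} × {θ, ι} = {(x48,θ), (x48,ι), (x50,θ), (x50,ι)}
  {x48, x50} × {η, θ, ι} = {(x48,η), (x48,θ), (x48,ι), (x50,η), (x50,θ), (x50,ι)}
  {x48, x49, x50} × {η, ι} = {(x48,η), (x48,ι), (x49,η), (x49,ι), (x50,η), (x50,ι)}
  {x48, x49, x50} × {θ, ι} = {(x48,θ), (x48,ι), (x49,θ), (x49,ι), (x50,θ), (x50,ι)}
  {x48, x49, x50} × {η, θ, ι} = {(x48,η), (x48,θ), (x48,ι), (x49,η), (x49,θ), (x49,ι), (x50,η), (x50,θ), (x50,ι)}
These 21 distinct sets form the basis B.
Close under arbitrary unions to get τ_{X×Y}; counting gives |τ_{X×Y}| = 70.


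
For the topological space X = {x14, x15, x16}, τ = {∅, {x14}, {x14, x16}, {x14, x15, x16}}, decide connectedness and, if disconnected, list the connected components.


(X, τ) is connected.

Find clopen sets (U ∈ τ with X ∖ U ∈ τ):
  U = ∅, X ∖ U = {x14, x15, x16} — both open, so U is clopen.
  U = {x14, x15, x16}, X ∖ U = ∅ — both open, so U is clopen.
Only trivial clopens (∅ and X) exist, so (X, τ) is connected.
Compute connected components by grouping points that agree on all clopens:
  component: {x14, x15, x16}


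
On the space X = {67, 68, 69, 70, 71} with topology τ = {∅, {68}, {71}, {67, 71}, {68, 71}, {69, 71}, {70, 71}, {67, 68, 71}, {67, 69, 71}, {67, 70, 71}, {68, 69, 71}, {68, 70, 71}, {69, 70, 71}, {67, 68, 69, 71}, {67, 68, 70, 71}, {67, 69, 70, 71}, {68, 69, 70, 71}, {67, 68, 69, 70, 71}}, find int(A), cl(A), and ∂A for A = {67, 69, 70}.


int(A) = ∅, cl(A) = {67, 69, 70}, ∂A = {67, 69, 70}.

Closed sets in (X, τ) are complements of opens:
  closed(X, τ) = {∅, {67}, {68}, {69}, {70}, {67, 68}, {67, 69}, {67, 70}, {68, 69}, {68, 70}, {69, 70}, {67, 68, 69}, {67, 68, 70}, {67, 69, 70}, {68, 69, 70}, {67, 68, 69, 70}, {67, 69, 70, 71}, {67, 68, 69, 70, 71}}.
int(A) = ⋃ {U ∈ τ : U ⊆ A}. Opens contained in A: ∅.
Taking the union of these: int(A) = ∅.
cl(A) = ⋂ {C closed : A ⊆ C}. Closed sets containing A: {67, 69, 70}, {67, 68, 69, 70}, {67, 69, 70, 71}, {67, 68, 69, 70, 71}.
Intersecting these: cl(A) = {67, 69, 70}.
∂A = cl(A) ∖ int(A) = {67, 69, 70} ∖ ∅ = {67, 69, 70}.


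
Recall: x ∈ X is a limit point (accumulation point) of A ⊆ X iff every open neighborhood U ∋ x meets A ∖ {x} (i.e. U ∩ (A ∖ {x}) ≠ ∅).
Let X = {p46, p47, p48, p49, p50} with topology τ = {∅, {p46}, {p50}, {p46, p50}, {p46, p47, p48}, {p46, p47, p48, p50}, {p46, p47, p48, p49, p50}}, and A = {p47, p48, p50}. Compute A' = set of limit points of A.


A' = {p47, p48, p49}

For each x ∈ X, list the open sets U ∈ τ with x ∈ U, then check whether U ∩ (A ∖ {x}) ≠ ∅ for every such U.
  x = p46: open {p46} ∋ x has {p46} ∩ (A ∖ {p46}) = ∅, so x is NOT a limit point.
  x = p47: opens ∋ x are {p46, p47, p48}, {p46, p47, p48, p50}, {p46, p47, p48, p49, p50}; each meets A ∖ {p47}, so x IS a limit point.
  x = p48: opens ∋ x are {p46, p47, p48}, {p46, p47, p48, p50}, {p46, p47, p48, p49, p50}; each meets A ∖ {p48}, so x IS a limit point.
  x = p49: opens ∋ x are {p46, p47, p48, p49, p50}; each meets A ∖ {p49}, so x IS a limit point.
  x = p50: open {p50} ∋ x has {p50} ∩ (A ∖ {p50}) = ∅, so x is NOT a limit point.
Collecting: A' = {p47, p48, p49}.


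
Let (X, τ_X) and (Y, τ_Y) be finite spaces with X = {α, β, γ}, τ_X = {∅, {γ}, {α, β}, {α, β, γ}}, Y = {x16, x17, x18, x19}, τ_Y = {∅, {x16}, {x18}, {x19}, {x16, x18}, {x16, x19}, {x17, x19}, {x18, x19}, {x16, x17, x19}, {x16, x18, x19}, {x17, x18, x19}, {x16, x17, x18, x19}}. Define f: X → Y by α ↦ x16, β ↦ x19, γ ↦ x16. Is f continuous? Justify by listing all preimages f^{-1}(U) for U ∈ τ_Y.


f is NOT continuous.

Compute f^{-1}(U) for each U ∈ τ_Y:
  U = ∅: f^{-1}(U) = ∅ ∈ τ_X ✓.
  U = {x16}: f^{-1}(U) = {α, γ} ∉ τ_X ✗.
  U = {x18}: f^{-1}(U) = ∅ ∈ τ_X ✓.
  U = {x19}: f^{-1}(U) = {β} ∉ τ_X ✗.
  U = {x16, x18}: f^{-1}(U) = {α, γ} ∉ τ_X ✗.
  U = {x16, x19}: f^{-1}(U) = {α, β, γ} ∈ τ_X ✓.
  U = {x17, x19}: f^{-1}(U) = {β} ∉ τ_X ✗.
  U = {x18, x19}: f^{-1}(U) = {β} ∉ τ_X ✗.
  U = {x16, x17, x19}: f^{-1}(U) = {α, β, γ} ∈ τ_X ✓.
  U = {x16, x18, x19}: f^{-1}(U) = {α, β, γ} ∈ τ_X ✓.
  U = {x17, x18, x19}: f^{-1}(U) = {β} ∉ τ_X ✗.
  U = {x16, x17, x18, x19}: f^{-1}(U) = {α, β, γ} ∈ τ_X ✓.
Found U = {x16} with f^{-1}(U) = {α, γ} not in τ_X. Therefore f is NOT continuous.


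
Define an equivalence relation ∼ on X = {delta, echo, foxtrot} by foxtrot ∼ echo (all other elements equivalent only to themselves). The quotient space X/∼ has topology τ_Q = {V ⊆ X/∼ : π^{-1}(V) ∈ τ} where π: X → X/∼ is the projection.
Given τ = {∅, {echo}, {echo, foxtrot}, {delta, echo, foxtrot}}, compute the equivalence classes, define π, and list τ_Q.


X/∼ = {[delta], [echo=foxtrot]}; |τ_Q| = 3.

Equivalence classes: [delta], [echo=foxtrot].
Quotient map π: X → X/∼ sends delta ↦ [delta], echo ↦ [echo=foxtrot], foxtrot ↦ [echo=foxtrot].
For each subset V ⊆ X/∼, compute π^{-1}(V) ⊆ X and check whether π^{-1}(V) ∈ τ. V is open in τ_Q iff π^{-1}(V) ∈ τ.
  V = {}: π^{-1}(V) = ∅ ∈ τ ✓.
  V = {[delta]}: π^{-1}(V) = {delta} ∉ τ ✗.
  V = {[echo=foxtrot]}: π^{-1}(V) = {echo, foxtrot} ∈ τ ✓.
  V = {[delta], [echo=foxtrot]}: π^{-1}(V) = {delta, echo, foxtrot} ∈ τ ✓.
Open sets in the quotient: τ_Q = {{}, {[echo=foxtrot]}, {[delta], [echo=foxtrot]}} (3 elements).


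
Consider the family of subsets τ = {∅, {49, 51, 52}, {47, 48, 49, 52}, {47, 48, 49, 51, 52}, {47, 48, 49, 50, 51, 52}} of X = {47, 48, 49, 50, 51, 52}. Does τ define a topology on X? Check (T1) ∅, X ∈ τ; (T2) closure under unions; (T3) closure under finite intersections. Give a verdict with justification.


τ is NOT a topology on X.

Axiom (T1): ∅ ∈ τ? Yes; X ∈ τ? Yes.
Axiom (T2/T3): check pairwise unions and intersections of members of τ.
Counterexample for (T3): {49, 51, 52} ∩ {47, 48, 49, 52} = {49, 52} ∉ τ. Therefore τ is NOT a topology.


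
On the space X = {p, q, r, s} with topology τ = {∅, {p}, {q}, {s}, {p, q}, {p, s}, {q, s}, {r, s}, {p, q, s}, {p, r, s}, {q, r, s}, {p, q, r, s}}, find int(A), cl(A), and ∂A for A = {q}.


int(A) = {q}, cl(A) = {q}, ∂A = ∅.

Closed sets in (X, τ) are complements of opens:
  closed(X, τ) = {∅, {p}, {q}, {r}, {p, q}, {p, r}, {q, r}, {r, s}, {p, q, r}, {p, r, s}, {q, r, s}, {p, q, r, s}}.
int(A) = ⋃ {U ∈ τ : U ⊆ A}. Opens contained in A: ∅, {q}.
Taking the union of these: int(A) = {q}.
cl(A) = ⋂ {C closed : A ⊆ C}. Closed sets containing A: {q}, {p, q}, {q, r}, {p, q, r}, {q, r, s}, {p, q, r, s}.
Intersecting these: cl(A) = {q}.
∂A = cl(A) ∖ int(A) = {q} ∖ {q} = ∅.


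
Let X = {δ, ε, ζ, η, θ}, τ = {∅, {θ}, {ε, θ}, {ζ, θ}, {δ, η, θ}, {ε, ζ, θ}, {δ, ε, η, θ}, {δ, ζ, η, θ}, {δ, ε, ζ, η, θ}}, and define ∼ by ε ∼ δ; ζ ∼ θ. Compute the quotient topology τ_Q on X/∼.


X/∼ = {[δ=ε], [ζ=θ], [η]}; |τ_Q| = 3.

Equivalence classes: [δ=ε], [ζ=θ], [η].
Quotient map π: X → X/∼ sends δ ↦ [δ=ε], ε ↦ [δ=ε], ζ ↦ [ζ=θ], η ↦ [η], θ ↦ [ζ=θ].
For each subset V ⊆ X/∼, compute π^{-1}(V) ⊆ X and check whether π^{-1}(V) ∈ τ. V is open in τ_Q iff π^{-1}(V) ∈ τ.
  V = {}: π^{-1}(V) = ∅ ∈ τ ✓.
  V = {[δ=ε]}: π^{-1}(V) = {δ, ε} ∉ τ ✗.
  V = {[ζ=θ]}: π^{-1}(V) = {ζ, θ} ∈ τ ✓.
  V = {[δ=ε], [ζ=θ]}: π^{-1}(V) = {δ, ε, ζ, θ} ∉ τ ✗.
  V = {[η]}: π^{-1}(V) = {η} ∉ τ ✗.
  V = {[δ=ε], [η]}: π^{-1}(V) = {δ, ε, η} ∉ τ ✗.
  V = {[ζ=θ], [η]}: π^{-1}(V) = {ζ, η, θ} ∉ τ ✗.
  V = {[δ=ε], [ζ=θ], [η]}: π^{-1}(V) = {δ, ε, ζ, η, θ} ∈ τ ✓.
Open sets in the quotient: τ_Q = {{}, {[ζ=θ]}, {[δ=ε], [ζ=θ], [η]}} (3 elements).


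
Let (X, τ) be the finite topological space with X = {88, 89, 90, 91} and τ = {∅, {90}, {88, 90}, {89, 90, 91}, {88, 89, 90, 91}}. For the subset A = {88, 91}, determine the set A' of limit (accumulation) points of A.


A' = {89}

For each x ∈ X, list the open sets U ∈ τ with x ∈ U, then check whether U ∩ (A ∖ {x}) ≠ ∅ for every such U.
  x = 88: open {88, 90} ∋ x has {88, 90} ∩ (A ∖ {88}) = ∅, so x is NOT a limit point.
  x = 89: opens ∋ x are {89, 90, 91}, {88, 89, 90, 91}; each meets A ∖ {89}, so x IS a limit point.
  x = 90: open {90} ∋ x has {90} ∩ (A ∖ {90}) = ∅, so x is NOT a limit point.
  x = 91: open {89, 90, 91} ∋ x has {89, 90, 91} ∩ (A ∖ {91}) = ∅, so x is NOT a limit point.
Collecting: A' = {89}.


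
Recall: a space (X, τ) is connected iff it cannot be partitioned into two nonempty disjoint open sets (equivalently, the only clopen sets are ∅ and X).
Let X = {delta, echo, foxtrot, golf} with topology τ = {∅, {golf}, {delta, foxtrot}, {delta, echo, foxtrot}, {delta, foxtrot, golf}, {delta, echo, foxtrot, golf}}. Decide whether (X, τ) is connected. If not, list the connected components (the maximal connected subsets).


(X, τ) is disconnected; components = [{golf}, {delta, echo, foxtrot}].

Find clopen sets (U ∈ τ with X ∖ U ∈ τ):
  U = ∅, X ∖ U = {delta, echo, foxtrot, golf} — both open, so U is clopen.
  U = {golf}, X ∖ U = {delta, echo, foxtrot} — both open, so U is clopen.
  U = {delta, echo, foxtrot}, X ∖ U = {golf} — both open, so U is clopen.
  U = {delta, echo, foxtrot, golf}, X ∖ U = ∅ — both open, so U is clopen.
Nontrivial clopen(s) exist: e.g. {golf}. So (X, τ) is disconnected.
Compute connected components by grouping points that agree on all clopens:
  component: {golf}
  component: {delta, echo, foxtrot}


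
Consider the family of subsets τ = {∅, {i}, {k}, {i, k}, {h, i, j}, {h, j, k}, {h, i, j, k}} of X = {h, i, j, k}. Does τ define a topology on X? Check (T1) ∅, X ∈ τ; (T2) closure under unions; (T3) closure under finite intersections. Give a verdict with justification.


τ is NOT a topology on X.

Axiom (T1): ∅ ∈ τ? Yes; X ∈ τ? Yes.
Axiom (T2/T3): check pairwise unions and intersections of members of τ.
Counterexample for (T3): {h, i, j} ∩ {h, j, k} = {h, j} ∉ τ. Therefore τ is NOT a topology.


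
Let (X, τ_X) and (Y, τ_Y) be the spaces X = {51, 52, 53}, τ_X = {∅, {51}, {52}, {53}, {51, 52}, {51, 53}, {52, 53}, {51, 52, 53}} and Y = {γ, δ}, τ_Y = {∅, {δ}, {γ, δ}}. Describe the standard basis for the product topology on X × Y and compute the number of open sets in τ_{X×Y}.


Basis B = {∅ × ∅, {51} × {δ}, {52} × {δ}, {53} × {δ}, {51} × {γ, δ}, {51, 52} × {δ}, {51, 53} × {δ}, {52} × {γ, δ}, {52, 53} × {δ}, {53} × {γ, δ}, {51, 52, 53} × {δ}, {51, 52} × {γ, δ}, {51, 53} × {γ, δ}, {52, 53} × {γ, δ}, {51, 52, 53} × {γ, δ}}; |τ_{X×Y}| = 27.

Enumerate products U × V with U ∈ τ_X, V ∈ τ_Y (deduplicated):
  ∅ × ∅ = {} (∅)
  {51} × {δ} = {(51,δ)}
  {52} × {δ} = {(52,δ)}
  {53} × {δ} = {(53,δ)}
  {51} × {γ, δ} = {(51,γ), (51,δ)}
  {51, 52} × {δ} = {(51,δ), (52,δ)}
  {51, 53} × {δ} = {(51,δ), (53,δ)}
  {52} × {γ, δ} = {(52,γ), (52,δ)}
  {52, 53} × {δ} = {(52,δ), (53,δ)}
  {53} × {γ, δ} = {(53,γ), (53,δ)}
  {51, 52, 53} × {δ} = {(51,δ), (52,δ), (53,δ)}
  {51, 52} × {γ, δ} = {(51,γ), (51,δ), (52,γ), (52,δ)}
  {51, 53} × {γ, δ} = {(51,γ), (51,δ), (53,γ), (53,δ)}
  {52, 53} × {γ, δ} = {(52,γ), (52,δ), (53,γ), (53,δ)}
  {51, 52, 53} × {γ, δ} = {(51,γ), (51,δ), (52,γ), (52,δ), (53,γ), (53,δ)}
These 15 distinct sets form the basis B.
Close under arbitrary unions to get τ_{X×Y}; counting gives |τ_{X×Y}| = 27.


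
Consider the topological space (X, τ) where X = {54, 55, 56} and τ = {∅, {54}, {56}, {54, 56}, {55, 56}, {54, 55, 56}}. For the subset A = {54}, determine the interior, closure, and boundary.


int(A) = {54}, cl(A) = {54}, ∂A = ∅.

Closed sets in (X, τ) are complements of opens:
  closed(X, τ) = {∅, {54}, {55}, {54, 55}, {55, 56}, {54, 55, 56}}.
int(A) = ⋃ {U ∈ τ : U ⊆ A}. Opens contained in A: ∅, {54}.
Taking the union of these: int(A) = {54}.
cl(A) = ⋂ {C closed : A ⊆ C}. Closed sets containing A: {54}, {54, 55}, {54, 55, 56}.
Intersecting these: cl(A) = {54}.
∂A = cl(A) ∖ int(A) = {54} ∖ {54} = ∅.


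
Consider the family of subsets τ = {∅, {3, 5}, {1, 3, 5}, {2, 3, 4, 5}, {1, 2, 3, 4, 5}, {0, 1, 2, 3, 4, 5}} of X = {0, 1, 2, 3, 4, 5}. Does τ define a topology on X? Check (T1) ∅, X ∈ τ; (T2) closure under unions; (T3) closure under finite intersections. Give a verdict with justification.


τ IS a topology on X.

Axiom (T1): ∅ ∈ τ? Yes; X ∈ τ? Yes.
Axiom (T2/T3): check pairwise unions and intersections of members of τ.
All pairwise intersections and unions checked — each lies in τ. Therefore τ satisfies (T1), (T2), (T3): it IS a topology on X.


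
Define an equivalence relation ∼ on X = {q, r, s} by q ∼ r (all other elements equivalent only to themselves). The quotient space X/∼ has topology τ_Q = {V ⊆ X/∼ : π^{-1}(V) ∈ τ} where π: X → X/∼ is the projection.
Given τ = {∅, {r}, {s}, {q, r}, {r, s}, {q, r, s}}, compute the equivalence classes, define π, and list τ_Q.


X/∼ = {[q=r], [s]}; |τ_Q| = 4.

Equivalence classes: [q=r], [s].
Quotient map π: X → X/∼ sends q ↦ [q=r], r ↦ [q=r], s ↦ [s].
For each subset V ⊆ X/∼, compute π^{-1}(V) ⊆ X and check whether π^{-1}(V) ∈ τ. V is open in τ_Q iff π^{-1}(V) ∈ τ.
  V = {}: π^{-1}(V) = ∅ ∈ τ ✓.
  V = {[q=r]}: π^{-1}(V) = {q, r} ∈ τ ✓.
  V = {[s]}: π^{-1}(V) = {s} ∈ τ ✓.
  V = {[q=r], [s]}: π^{-1}(V) = {q, r, s} ∈ τ ✓.
Open sets in the quotient: τ_Q = {{}, {[q=r]}, {[s]}, {[q=r], [s]}} (4 elements).


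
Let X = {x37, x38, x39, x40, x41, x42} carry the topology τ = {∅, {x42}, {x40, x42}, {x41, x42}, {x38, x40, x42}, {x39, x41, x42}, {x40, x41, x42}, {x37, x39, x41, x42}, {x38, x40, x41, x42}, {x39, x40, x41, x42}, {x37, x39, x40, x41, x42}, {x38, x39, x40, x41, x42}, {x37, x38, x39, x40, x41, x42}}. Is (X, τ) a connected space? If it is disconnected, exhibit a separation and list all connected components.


(X, τ) is connected.

Find clopen sets (U ∈ τ with X ∖ U ∈ τ):
  U = ∅, X ∖ U = {x37, x38, x39, x40, x41, x42} — both open, so U is clopen.
  U = {x37, x38, x39, x40, x41, x42}, X ∖ U = ∅ — both open, so U is clopen.
Only trivial clopens (∅ and X) exist, so (X, τ) is connected.
Compute connected components by grouping points that agree on all clopens:
  component: {x37, x38, x39, x40, x41, x42}


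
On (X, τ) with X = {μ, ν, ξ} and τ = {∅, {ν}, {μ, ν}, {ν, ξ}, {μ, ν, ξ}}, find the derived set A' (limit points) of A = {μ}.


A' = ∅

For each x ∈ X, list the open sets U ∈ τ with x ∈ U, then check whether U ∩ (A ∖ {x}) ≠ ∅ for every such U.
  x = μ: open {μ, ν} ∋ x has {μ, ν} ∩ (A ∖ {μ}) = ∅, so x is NOT a limit point.
  x = ν: open {ν} ∋ x has {ν} ∩ (A ∖ {ν}) = ∅, so x is NOT a limit point.
  x = ξ: open {ν, ξ} ∋ x has {ν, ξ} ∩ (A ∖ {ξ}) = ∅, so x is NOT a limit point.
Collecting: A' = ∅.


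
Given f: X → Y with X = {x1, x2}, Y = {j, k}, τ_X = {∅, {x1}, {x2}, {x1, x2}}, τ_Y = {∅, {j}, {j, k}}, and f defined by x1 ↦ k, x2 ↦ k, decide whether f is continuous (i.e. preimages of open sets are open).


f IS continuous.

Compute f^{-1}(U) for each U ∈ τ_Y:
  U = ∅: f^{-1}(U) = ∅ ∈ τ_X ✓.
  U = {j}: f^{-1}(U) = ∅ ∈ τ_X ✓.
  U = {j, k}: f^{-1}(U) = {x1, x2} ∈ τ_X ✓.
Every preimage lies in τ_X, so f IS continuous.


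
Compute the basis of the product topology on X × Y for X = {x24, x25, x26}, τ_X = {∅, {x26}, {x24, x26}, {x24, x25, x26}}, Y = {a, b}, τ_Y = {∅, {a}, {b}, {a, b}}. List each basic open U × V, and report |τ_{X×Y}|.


Basis B = {∅ × ∅, {x26} × {a}, {x26} × {b}, {x24, x26} × {a}, {x24, x26} × {b}, {x26} × {a, b}, {x24, x25, x26} × {a}, {x24, x25, x26} × {b}, {x24, x26} × {a, b}, {x24, x25, x26} × {a, b}}; |τ_{X×Y}| = 16.

Enumerate products U × V with U ∈ τ_X, V ∈ τ_Y (deduplicated):
  ∅ × ∅ = {} (∅)
  {x26} × {a} = {(x26,a)}
  {x26} × {b} = {(x26,b)}
  {x24, x26} × {a} = {(x24,a), (x26,a)}
  {x24, x26} × {b} = {(x24,b), (x26,b)}
  {x26} × {a, b} = {(x26,a), (x26,b)}
  {x24, x25, x26} × {a} = {(x24,a), (x25,a), (x26,a)}
  {x24, x25, x26} × {b} = {(x24,b), (x25,b), (x26,b)}
  {x24, x26} × {a, b} = {(x24,a), (x24,b), (x26,a), (x26,b)}
  {x24, x25, x26} × {a, b} = {(x24,a), (x24,b), (x25,a), (x25,b), (x26,a), (x26,b)}
These 10 distinct sets form the basis B.
Close under arbitrary unions to get τ_{X×Y}; counting gives |τ_{X×Y}| = 16.
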